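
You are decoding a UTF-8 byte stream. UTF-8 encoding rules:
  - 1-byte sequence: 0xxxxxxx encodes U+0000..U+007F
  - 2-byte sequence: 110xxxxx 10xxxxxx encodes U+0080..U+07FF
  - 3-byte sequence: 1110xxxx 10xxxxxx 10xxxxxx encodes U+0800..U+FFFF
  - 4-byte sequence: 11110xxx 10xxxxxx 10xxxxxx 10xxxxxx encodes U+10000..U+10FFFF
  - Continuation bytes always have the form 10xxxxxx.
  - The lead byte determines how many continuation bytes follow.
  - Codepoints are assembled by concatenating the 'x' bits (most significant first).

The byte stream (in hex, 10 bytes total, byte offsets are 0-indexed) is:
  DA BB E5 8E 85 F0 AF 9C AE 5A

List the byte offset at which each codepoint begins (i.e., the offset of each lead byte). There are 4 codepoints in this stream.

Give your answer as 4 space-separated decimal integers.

Answer: 0 2 5 9

Derivation:
Byte[0]=DA: 2-byte lead, need 1 cont bytes. acc=0x1A
Byte[1]=BB: continuation. acc=(acc<<6)|0x3B=0x6BB
Completed: cp=U+06BB (starts at byte 0)
Byte[2]=E5: 3-byte lead, need 2 cont bytes. acc=0x5
Byte[3]=8E: continuation. acc=(acc<<6)|0x0E=0x14E
Byte[4]=85: continuation. acc=(acc<<6)|0x05=0x5385
Completed: cp=U+5385 (starts at byte 2)
Byte[5]=F0: 4-byte lead, need 3 cont bytes. acc=0x0
Byte[6]=AF: continuation. acc=(acc<<6)|0x2F=0x2F
Byte[7]=9C: continuation. acc=(acc<<6)|0x1C=0xBDC
Byte[8]=AE: continuation. acc=(acc<<6)|0x2E=0x2F72E
Completed: cp=U+2F72E (starts at byte 5)
Byte[9]=5A: 1-byte ASCII. cp=U+005A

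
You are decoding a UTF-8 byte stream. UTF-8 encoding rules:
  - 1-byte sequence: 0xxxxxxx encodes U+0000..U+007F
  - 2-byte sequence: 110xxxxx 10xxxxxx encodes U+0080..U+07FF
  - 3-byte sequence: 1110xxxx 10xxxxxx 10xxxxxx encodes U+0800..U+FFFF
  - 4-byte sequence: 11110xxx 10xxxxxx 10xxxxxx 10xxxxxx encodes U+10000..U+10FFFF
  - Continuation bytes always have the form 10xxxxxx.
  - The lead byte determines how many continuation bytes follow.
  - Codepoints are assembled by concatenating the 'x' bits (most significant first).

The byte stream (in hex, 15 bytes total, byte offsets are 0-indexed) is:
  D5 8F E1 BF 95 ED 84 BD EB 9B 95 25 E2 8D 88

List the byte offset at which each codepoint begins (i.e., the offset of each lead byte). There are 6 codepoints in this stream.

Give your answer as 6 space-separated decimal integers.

Answer: 0 2 5 8 11 12

Derivation:
Byte[0]=D5: 2-byte lead, need 1 cont bytes. acc=0x15
Byte[1]=8F: continuation. acc=(acc<<6)|0x0F=0x54F
Completed: cp=U+054F (starts at byte 0)
Byte[2]=E1: 3-byte lead, need 2 cont bytes. acc=0x1
Byte[3]=BF: continuation. acc=(acc<<6)|0x3F=0x7F
Byte[4]=95: continuation. acc=(acc<<6)|0x15=0x1FD5
Completed: cp=U+1FD5 (starts at byte 2)
Byte[5]=ED: 3-byte lead, need 2 cont bytes. acc=0xD
Byte[6]=84: continuation. acc=(acc<<6)|0x04=0x344
Byte[7]=BD: continuation. acc=(acc<<6)|0x3D=0xD13D
Completed: cp=U+D13D (starts at byte 5)
Byte[8]=EB: 3-byte lead, need 2 cont bytes. acc=0xB
Byte[9]=9B: continuation. acc=(acc<<6)|0x1B=0x2DB
Byte[10]=95: continuation. acc=(acc<<6)|0x15=0xB6D5
Completed: cp=U+B6D5 (starts at byte 8)
Byte[11]=25: 1-byte ASCII. cp=U+0025
Byte[12]=E2: 3-byte lead, need 2 cont bytes. acc=0x2
Byte[13]=8D: continuation. acc=(acc<<6)|0x0D=0x8D
Byte[14]=88: continuation. acc=(acc<<6)|0x08=0x2348
Completed: cp=U+2348 (starts at byte 12)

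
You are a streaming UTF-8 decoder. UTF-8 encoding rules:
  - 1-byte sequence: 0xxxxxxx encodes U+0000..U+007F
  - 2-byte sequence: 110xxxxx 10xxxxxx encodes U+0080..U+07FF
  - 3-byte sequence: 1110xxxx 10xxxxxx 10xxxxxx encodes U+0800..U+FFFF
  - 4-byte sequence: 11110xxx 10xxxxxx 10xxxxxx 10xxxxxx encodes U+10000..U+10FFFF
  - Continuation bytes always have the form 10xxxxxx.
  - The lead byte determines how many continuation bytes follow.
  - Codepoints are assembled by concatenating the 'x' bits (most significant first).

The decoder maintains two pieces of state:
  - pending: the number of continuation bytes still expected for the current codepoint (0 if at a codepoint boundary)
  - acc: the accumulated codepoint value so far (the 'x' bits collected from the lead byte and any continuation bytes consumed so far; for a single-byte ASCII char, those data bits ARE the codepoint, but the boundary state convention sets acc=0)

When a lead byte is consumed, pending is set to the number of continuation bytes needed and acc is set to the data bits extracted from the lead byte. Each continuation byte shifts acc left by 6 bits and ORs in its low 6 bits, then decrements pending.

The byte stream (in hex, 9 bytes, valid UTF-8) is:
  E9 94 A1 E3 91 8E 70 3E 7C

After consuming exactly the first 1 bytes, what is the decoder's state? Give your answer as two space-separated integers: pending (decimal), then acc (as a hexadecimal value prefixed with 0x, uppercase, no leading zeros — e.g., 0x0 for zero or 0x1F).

Byte[0]=E9: 3-byte lead. pending=2, acc=0x9

Answer: 2 0x9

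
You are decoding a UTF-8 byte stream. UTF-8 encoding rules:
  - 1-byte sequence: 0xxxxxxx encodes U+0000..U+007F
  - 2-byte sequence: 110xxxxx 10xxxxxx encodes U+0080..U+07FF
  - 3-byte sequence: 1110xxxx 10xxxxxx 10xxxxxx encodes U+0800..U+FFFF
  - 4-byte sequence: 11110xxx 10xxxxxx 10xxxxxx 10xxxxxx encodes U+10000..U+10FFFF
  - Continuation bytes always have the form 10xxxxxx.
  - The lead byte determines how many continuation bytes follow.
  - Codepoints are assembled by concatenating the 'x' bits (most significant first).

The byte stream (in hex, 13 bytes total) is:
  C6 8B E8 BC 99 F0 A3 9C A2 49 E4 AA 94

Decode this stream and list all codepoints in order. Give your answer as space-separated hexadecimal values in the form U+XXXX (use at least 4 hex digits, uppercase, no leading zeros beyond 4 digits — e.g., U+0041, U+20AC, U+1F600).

Answer: U+018B U+8F19 U+23722 U+0049 U+4A94

Derivation:
Byte[0]=C6: 2-byte lead, need 1 cont bytes. acc=0x6
Byte[1]=8B: continuation. acc=(acc<<6)|0x0B=0x18B
Completed: cp=U+018B (starts at byte 0)
Byte[2]=E8: 3-byte lead, need 2 cont bytes. acc=0x8
Byte[3]=BC: continuation. acc=(acc<<6)|0x3C=0x23C
Byte[4]=99: continuation. acc=(acc<<6)|0x19=0x8F19
Completed: cp=U+8F19 (starts at byte 2)
Byte[5]=F0: 4-byte lead, need 3 cont bytes. acc=0x0
Byte[6]=A3: continuation. acc=(acc<<6)|0x23=0x23
Byte[7]=9C: continuation. acc=(acc<<6)|0x1C=0x8DC
Byte[8]=A2: continuation. acc=(acc<<6)|0x22=0x23722
Completed: cp=U+23722 (starts at byte 5)
Byte[9]=49: 1-byte ASCII. cp=U+0049
Byte[10]=E4: 3-byte lead, need 2 cont bytes. acc=0x4
Byte[11]=AA: continuation. acc=(acc<<6)|0x2A=0x12A
Byte[12]=94: continuation. acc=(acc<<6)|0x14=0x4A94
Completed: cp=U+4A94 (starts at byte 10)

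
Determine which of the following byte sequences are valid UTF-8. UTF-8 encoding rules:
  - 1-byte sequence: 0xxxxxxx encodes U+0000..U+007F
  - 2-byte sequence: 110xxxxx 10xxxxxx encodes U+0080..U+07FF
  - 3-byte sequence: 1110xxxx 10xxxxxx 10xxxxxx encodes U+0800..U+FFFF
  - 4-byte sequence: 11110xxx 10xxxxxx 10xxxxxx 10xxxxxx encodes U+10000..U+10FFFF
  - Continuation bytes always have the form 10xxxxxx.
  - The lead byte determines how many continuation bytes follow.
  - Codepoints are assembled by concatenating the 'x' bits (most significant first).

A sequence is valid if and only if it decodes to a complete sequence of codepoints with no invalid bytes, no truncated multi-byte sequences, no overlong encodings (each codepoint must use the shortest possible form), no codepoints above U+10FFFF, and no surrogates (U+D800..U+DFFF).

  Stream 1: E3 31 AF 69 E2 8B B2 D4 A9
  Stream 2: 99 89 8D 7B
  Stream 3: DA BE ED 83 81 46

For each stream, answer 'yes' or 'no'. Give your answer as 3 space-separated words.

Answer: no no yes

Derivation:
Stream 1: error at byte offset 1. INVALID
Stream 2: error at byte offset 0. INVALID
Stream 3: decodes cleanly. VALID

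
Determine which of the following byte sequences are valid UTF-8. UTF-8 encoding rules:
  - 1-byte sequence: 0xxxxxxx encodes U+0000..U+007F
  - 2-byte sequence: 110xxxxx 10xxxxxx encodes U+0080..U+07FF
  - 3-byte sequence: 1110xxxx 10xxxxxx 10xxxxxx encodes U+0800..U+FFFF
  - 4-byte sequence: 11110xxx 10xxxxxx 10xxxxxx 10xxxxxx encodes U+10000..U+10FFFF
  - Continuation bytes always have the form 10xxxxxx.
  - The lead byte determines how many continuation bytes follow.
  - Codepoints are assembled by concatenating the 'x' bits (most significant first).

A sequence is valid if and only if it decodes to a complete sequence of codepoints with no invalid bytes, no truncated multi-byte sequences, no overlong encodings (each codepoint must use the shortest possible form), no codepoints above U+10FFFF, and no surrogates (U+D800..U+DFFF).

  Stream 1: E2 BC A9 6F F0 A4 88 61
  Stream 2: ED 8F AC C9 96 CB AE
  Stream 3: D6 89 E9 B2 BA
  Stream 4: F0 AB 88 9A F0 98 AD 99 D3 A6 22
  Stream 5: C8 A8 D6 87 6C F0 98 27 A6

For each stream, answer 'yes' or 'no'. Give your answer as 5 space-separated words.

Stream 1: error at byte offset 7. INVALID
Stream 2: decodes cleanly. VALID
Stream 3: decodes cleanly. VALID
Stream 4: decodes cleanly. VALID
Stream 5: error at byte offset 7. INVALID

Answer: no yes yes yes no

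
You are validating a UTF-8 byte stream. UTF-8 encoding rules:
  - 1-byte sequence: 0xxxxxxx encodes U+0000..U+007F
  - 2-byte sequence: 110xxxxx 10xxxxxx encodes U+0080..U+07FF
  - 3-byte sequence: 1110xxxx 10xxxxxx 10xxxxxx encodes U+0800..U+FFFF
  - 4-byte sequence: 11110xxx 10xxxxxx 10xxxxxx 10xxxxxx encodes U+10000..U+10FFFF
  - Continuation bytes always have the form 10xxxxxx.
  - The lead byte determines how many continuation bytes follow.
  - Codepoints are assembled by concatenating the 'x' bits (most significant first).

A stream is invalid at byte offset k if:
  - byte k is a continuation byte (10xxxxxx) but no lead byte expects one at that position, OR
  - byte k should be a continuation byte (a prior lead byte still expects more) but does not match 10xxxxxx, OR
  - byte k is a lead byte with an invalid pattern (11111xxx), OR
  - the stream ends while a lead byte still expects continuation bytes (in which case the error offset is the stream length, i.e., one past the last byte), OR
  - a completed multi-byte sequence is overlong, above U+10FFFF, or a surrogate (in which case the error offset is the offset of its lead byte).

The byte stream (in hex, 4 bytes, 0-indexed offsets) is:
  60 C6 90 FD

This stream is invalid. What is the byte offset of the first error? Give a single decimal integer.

Byte[0]=60: 1-byte ASCII. cp=U+0060
Byte[1]=C6: 2-byte lead, need 1 cont bytes. acc=0x6
Byte[2]=90: continuation. acc=(acc<<6)|0x10=0x190
Completed: cp=U+0190 (starts at byte 1)
Byte[3]=FD: INVALID lead byte (not 0xxx/110x/1110/11110)

Answer: 3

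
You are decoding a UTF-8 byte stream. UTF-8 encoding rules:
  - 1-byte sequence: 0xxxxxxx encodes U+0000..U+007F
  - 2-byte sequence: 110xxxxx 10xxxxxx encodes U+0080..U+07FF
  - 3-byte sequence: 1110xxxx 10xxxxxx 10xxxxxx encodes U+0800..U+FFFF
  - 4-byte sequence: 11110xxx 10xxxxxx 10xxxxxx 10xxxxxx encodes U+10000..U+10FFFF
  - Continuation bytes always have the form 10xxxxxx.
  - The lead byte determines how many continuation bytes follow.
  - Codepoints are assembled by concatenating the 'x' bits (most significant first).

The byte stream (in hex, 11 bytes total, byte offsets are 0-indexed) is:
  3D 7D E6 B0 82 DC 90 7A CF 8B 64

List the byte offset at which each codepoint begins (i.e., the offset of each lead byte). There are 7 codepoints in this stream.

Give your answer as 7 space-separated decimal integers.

Answer: 0 1 2 5 7 8 10

Derivation:
Byte[0]=3D: 1-byte ASCII. cp=U+003D
Byte[1]=7D: 1-byte ASCII. cp=U+007D
Byte[2]=E6: 3-byte lead, need 2 cont bytes. acc=0x6
Byte[3]=B0: continuation. acc=(acc<<6)|0x30=0x1B0
Byte[4]=82: continuation. acc=(acc<<6)|0x02=0x6C02
Completed: cp=U+6C02 (starts at byte 2)
Byte[5]=DC: 2-byte lead, need 1 cont bytes. acc=0x1C
Byte[6]=90: continuation. acc=(acc<<6)|0x10=0x710
Completed: cp=U+0710 (starts at byte 5)
Byte[7]=7A: 1-byte ASCII. cp=U+007A
Byte[8]=CF: 2-byte lead, need 1 cont bytes. acc=0xF
Byte[9]=8B: continuation. acc=(acc<<6)|0x0B=0x3CB
Completed: cp=U+03CB (starts at byte 8)
Byte[10]=64: 1-byte ASCII. cp=U+0064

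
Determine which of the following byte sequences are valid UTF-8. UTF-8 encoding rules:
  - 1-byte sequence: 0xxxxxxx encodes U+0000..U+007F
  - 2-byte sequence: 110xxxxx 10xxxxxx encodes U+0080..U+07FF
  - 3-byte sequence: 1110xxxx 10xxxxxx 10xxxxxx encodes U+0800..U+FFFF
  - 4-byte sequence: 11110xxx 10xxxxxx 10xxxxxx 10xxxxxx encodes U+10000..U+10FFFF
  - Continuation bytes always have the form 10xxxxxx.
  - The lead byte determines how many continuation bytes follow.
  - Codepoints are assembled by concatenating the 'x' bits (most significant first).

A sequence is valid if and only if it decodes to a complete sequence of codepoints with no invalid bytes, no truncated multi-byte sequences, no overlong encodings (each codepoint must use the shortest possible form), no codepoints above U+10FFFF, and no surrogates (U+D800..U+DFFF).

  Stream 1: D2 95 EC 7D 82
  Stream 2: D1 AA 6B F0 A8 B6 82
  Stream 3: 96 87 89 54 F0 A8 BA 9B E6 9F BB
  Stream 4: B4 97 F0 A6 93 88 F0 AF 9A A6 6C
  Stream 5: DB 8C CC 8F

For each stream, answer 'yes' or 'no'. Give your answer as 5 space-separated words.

Stream 1: error at byte offset 3. INVALID
Stream 2: decodes cleanly. VALID
Stream 3: error at byte offset 0. INVALID
Stream 4: error at byte offset 0. INVALID
Stream 5: decodes cleanly. VALID

Answer: no yes no no yes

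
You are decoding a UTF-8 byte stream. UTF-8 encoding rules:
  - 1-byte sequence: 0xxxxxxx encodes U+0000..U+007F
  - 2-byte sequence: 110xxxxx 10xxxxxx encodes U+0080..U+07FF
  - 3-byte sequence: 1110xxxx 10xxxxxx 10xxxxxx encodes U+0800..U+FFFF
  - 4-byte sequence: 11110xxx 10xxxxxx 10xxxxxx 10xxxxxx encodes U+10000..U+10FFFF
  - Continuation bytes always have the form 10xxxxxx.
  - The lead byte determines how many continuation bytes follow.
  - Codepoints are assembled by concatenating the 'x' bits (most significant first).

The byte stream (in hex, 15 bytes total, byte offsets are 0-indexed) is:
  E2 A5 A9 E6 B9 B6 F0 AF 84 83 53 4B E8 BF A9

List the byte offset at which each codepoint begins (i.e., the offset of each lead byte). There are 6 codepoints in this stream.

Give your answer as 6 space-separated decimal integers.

Answer: 0 3 6 10 11 12

Derivation:
Byte[0]=E2: 3-byte lead, need 2 cont bytes. acc=0x2
Byte[1]=A5: continuation. acc=(acc<<6)|0x25=0xA5
Byte[2]=A9: continuation. acc=(acc<<6)|0x29=0x2969
Completed: cp=U+2969 (starts at byte 0)
Byte[3]=E6: 3-byte lead, need 2 cont bytes. acc=0x6
Byte[4]=B9: continuation. acc=(acc<<6)|0x39=0x1B9
Byte[5]=B6: continuation. acc=(acc<<6)|0x36=0x6E76
Completed: cp=U+6E76 (starts at byte 3)
Byte[6]=F0: 4-byte lead, need 3 cont bytes. acc=0x0
Byte[7]=AF: continuation. acc=(acc<<6)|0x2F=0x2F
Byte[8]=84: continuation. acc=(acc<<6)|0x04=0xBC4
Byte[9]=83: continuation. acc=(acc<<6)|0x03=0x2F103
Completed: cp=U+2F103 (starts at byte 6)
Byte[10]=53: 1-byte ASCII. cp=U+0053
Byte[11]=4B: 1-byte ASCII. cp=U+004B
Byte[12]=E8: 3-byte lead, need 2 cont bytes. acc=0x8
Byte[13]=BF: continuation. acc=(acc<<6)|0x3F=0x23F
Byte[14]=A9: continuation. acc=(acc<<6)|0x29=0x8FE9
Completed: cp=U+8FE9 (starts at byte 12)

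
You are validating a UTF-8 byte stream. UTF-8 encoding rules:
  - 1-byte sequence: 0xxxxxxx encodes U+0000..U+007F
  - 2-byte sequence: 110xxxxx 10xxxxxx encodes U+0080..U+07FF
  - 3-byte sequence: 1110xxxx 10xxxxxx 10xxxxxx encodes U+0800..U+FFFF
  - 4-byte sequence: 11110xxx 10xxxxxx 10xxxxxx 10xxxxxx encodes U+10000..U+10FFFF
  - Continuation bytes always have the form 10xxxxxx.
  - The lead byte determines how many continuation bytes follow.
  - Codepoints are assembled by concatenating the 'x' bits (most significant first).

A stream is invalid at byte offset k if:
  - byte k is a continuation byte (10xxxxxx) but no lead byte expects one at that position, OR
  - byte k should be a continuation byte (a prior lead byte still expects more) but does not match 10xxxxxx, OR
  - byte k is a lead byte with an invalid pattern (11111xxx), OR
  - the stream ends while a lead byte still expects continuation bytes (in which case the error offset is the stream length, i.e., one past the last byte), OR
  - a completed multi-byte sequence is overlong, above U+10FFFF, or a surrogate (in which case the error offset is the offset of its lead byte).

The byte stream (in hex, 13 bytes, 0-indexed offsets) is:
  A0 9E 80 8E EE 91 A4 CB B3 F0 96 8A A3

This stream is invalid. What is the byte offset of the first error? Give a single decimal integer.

Answer: 0

Derivation:
Byte[0]=A0: INVALID lead byte (not 0xxx/110x/1110/11110)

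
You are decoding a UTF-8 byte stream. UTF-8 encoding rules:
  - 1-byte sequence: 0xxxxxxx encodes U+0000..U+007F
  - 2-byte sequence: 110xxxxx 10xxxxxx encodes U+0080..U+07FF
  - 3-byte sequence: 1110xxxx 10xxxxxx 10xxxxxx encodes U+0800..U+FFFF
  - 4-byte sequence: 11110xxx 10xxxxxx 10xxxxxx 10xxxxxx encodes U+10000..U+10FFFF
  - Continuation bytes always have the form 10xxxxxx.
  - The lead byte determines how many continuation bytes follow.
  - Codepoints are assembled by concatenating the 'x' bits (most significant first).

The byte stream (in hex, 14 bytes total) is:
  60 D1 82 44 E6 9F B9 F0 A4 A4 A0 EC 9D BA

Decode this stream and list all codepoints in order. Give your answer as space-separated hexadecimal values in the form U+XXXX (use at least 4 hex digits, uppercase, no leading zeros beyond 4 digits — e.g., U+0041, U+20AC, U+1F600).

Answer: U+0060 U+0442 U+0044 U+67F9 U+24920 U+C77A

Derivation:
Byte[0]=60: 1-byte ASCII. cp=U+0060
Byte[1]=D1: 2-byte lead, need 1 cont bytes. acc=0x11
Byte[2]=82: continuation. acc=(acc<<6)|0x02=0x442
Completed: cp=U+0442 (starts at byte 1)
Byte[3]=44: 1-byte ASCII. cp=U+0044
Byte[4]=E6: 3-byte lead, need 2 cont bytes. acc=0x6
Byte[5]=9F: continuation. acc=(acc<<6)|0x1F=0x19F
Byte[6]=B9: continuation. acc=(acc<<6)|0x39=0x67F9
Completed: cp=U+67F9 (starts at byte 4)
Byte[7]=F0: 4-byte lead, need 3 cont bytes. acc=0x0
Byte[8]=A4: continuation. acc=(acc<<6)|0x24=0x24
Byte[9]=A4: continuation. acc=(acc<<6)|0x24=0x924
Byte[10]=A0: continuation. acc=(acc<<6)|0x20=0x24920
Completed: cp=U+24920 (starts at byte 7)
Byte[11]=EC: 3-byte lead, need 2 cont bytes. acc=0xC
Byte[12]=9D: continuation. acc=(acc<<6)|0x1D=0x31D
Byte[13]=BA: continuation. acc=(acc<<6)|0x3A=0xC77A
Completed: cp=U+C77A (starts at byte 11)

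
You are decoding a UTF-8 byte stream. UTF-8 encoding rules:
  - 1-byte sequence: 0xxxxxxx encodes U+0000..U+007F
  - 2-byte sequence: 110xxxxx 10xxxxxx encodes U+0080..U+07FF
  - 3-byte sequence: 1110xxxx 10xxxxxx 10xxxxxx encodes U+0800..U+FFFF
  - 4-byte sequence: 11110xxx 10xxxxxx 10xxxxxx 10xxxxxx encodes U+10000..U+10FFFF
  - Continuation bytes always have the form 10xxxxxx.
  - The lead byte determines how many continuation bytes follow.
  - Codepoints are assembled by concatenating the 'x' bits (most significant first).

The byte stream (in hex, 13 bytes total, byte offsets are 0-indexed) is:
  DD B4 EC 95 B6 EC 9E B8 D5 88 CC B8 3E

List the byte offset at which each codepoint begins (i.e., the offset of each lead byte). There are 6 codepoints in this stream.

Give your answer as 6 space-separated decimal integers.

Answer: 0 2 5 8 10 12

Derivation:
Byte[0]=DD: 2-byte lead, need 1 cont bytes. acc=0x1D
Byte[1]=B4: continuation. acc=(acc<<6)|0x34=0x774
Completed: cp=U+0774 (starts at byte 0)
Byte[2]=EC: 3-byte lead, need 2 cont bytes. acc=0xC
Byte[3]=95: continuation. acc=(acc<<6)|0x15=0x315
Byte[4]=B6: continuation. acc=(acc<<6)|0x36=0xC576
Completed: cp=U+C576 (starts at byte 2)
Byte[5]=EC: 3-byte lead, need 2 cont bytes. acc=0xC
Byte[6]=9E: continuation. acc=(acc<<6)|0x1E=0x31E
Byte[7]=B8: continuation. acc=(acc<<6)|0x38=0xC7B8
Completed: cp=U+C7B8 (starts at byte 5)
Byte[8]=D5: 2-byte lead, need 1 cont bytes. acc=0x15
Byte[9]=88: continuation. acc=(acc<<6)|0x08=0x548
Completed: cp=U+0548 (starts at byte 8)
Byte[10]=CC: 2-byte lead, need 1 cont bytes. acc=0xC
Byte[11]=B8: continuation. acc=(acc<<6)|0x38=0x338
Completed: cp=U+0338 (starts at byte 10)
Byte[12]=3E: 1-byte ASCII. cp=U+003E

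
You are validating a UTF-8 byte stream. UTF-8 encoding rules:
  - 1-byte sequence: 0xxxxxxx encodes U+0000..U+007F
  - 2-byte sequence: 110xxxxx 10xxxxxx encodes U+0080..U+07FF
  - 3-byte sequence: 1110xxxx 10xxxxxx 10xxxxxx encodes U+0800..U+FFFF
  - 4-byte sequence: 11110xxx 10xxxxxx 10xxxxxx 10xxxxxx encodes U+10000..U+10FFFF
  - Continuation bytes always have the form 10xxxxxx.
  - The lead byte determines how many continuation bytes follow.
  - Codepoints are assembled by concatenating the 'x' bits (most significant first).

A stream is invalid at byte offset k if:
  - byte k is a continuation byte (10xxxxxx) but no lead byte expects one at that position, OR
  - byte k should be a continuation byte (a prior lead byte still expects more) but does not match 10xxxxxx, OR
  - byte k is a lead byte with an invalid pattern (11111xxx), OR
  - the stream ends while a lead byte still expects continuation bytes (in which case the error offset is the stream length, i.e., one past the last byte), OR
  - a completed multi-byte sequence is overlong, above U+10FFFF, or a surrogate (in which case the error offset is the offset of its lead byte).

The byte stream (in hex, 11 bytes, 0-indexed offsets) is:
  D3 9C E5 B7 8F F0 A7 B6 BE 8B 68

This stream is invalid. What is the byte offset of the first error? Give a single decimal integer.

Answer: 9

Derivation:
Byte[0]=D3: 2-byte lead, need 1 cont bytes. acc=0x13
Byte[1]=9C: continuation. acc=(acc<<6)|0x1C=0x4DC
Completed: cp=U+04DC (starts at byte 0)
Byte[2]=E5: 3-byte lead, need 2 cont bytes. acc=0x5
Byte[3]=B7: continuation. acc=(acc<<6)|0x37=0x177
Byte[4]=8F: continuation. acc=(acc<<6)|0x0F=0x5DCF
Completed: cp=U+5DCF (starts at byte 2)
Byte[5]=F0: 4-byte lead, need 3 cont bytes. acc=0x0
Byte[6]=A7: continuation. acc=(acc<<6)|0x27=0x27
Byte[7]=B6: continuation. acc=(acc<<6)|0x36=0x9F6
Byte[8]=BE: continuation. acc=(acc<<6)|0x3E=0x27DBE
Completed: cp=U+27DBE (starts at byte 5)
Byte[9]=8B: INVALID lead byte (not 0xxx/110x/1110/11110)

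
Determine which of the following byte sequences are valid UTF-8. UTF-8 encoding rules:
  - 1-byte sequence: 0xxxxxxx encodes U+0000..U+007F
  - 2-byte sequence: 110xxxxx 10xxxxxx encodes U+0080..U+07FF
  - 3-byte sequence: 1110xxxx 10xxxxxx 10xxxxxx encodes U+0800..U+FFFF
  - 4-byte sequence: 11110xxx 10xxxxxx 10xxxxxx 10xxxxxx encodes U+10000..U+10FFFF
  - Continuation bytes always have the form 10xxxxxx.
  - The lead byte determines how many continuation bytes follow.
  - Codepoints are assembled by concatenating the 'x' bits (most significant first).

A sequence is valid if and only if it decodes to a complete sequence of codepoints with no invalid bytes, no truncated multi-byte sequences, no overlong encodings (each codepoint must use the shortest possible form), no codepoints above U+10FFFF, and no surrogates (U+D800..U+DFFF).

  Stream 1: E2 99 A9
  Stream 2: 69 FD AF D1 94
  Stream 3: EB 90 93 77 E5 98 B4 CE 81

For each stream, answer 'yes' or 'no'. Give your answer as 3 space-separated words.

Stream 1: decodes cleanly. VALID
Stream 2: error at byte offset 1. INVALID
Stream 3: decodes cleanly. VALID

Answer: yes no yes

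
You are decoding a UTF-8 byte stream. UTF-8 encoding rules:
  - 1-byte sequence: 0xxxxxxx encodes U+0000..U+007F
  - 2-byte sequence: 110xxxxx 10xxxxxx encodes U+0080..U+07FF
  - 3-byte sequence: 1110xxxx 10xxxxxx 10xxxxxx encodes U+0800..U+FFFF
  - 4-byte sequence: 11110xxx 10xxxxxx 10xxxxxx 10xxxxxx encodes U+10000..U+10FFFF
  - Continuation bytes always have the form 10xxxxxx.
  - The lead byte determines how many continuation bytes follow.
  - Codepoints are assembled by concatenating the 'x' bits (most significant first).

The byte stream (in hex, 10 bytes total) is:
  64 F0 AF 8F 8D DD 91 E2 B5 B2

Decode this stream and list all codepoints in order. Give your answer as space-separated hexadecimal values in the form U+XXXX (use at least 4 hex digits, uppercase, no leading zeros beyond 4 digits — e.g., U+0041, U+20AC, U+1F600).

Answer: U+0064 U+2F3CD U+0751 U+2D72

Derivation:
Byte[0]=64: 1-byte ASCII. cp=U+0064
Byte[1]=F0: 4-byte lead, need 3 cont bytes. acc=0x0
Byte[2]=AF: continuation. acc=(acc<<6)|0x2F=0x2F
Byte[3]=8F: continuation. acc=(acc<<6)|0x0F=0xBCF
Byte[4]=8D: continuation. acc=(acc<<6)|0x0D=0x2F3CD
Completed: cp=U+2F3CD (starts at byte 1)
Byte[5]=DD: 2-byte lead, need 1 cont bytes. acc=0x1D
Byte[6]=91: continuation. acc=(acc<<6)|0x11=0x751
Completed: cp=U+0751 (starts at byte 5)
Byte[7]=E2: 3-byte lead, need 2 cont bytes. acc=0x2
Byte[8]=B5: continuation. acc=(acc<<6)|0x35=0xB5
Byte[9]=B2: continuation. acc=(acc<<6)|0x32=0x2D72
Completed: cp=U+2D72 (starts at byte 7)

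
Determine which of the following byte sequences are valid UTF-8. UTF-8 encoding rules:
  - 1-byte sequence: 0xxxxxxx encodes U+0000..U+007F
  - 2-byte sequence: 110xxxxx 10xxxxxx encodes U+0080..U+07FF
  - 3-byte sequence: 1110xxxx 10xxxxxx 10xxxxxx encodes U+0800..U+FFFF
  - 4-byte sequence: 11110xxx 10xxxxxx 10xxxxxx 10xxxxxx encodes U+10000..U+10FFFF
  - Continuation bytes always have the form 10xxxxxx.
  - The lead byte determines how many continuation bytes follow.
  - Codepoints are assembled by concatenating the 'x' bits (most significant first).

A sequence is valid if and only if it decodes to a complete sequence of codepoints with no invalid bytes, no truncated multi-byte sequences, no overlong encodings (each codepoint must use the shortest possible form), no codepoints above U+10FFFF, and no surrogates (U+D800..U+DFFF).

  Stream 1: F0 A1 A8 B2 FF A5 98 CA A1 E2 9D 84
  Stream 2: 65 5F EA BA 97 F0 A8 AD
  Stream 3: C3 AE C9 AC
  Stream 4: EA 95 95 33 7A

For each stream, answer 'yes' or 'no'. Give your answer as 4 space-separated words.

Answer: no no yes yes

Derivation:
Stream 1: error at byte offset 4. INVALID
Stream 2: error at byte offset 8. INVALID
Stream 3: decodes cleanly. VALID
Stream 4: decodes cleanly. VALID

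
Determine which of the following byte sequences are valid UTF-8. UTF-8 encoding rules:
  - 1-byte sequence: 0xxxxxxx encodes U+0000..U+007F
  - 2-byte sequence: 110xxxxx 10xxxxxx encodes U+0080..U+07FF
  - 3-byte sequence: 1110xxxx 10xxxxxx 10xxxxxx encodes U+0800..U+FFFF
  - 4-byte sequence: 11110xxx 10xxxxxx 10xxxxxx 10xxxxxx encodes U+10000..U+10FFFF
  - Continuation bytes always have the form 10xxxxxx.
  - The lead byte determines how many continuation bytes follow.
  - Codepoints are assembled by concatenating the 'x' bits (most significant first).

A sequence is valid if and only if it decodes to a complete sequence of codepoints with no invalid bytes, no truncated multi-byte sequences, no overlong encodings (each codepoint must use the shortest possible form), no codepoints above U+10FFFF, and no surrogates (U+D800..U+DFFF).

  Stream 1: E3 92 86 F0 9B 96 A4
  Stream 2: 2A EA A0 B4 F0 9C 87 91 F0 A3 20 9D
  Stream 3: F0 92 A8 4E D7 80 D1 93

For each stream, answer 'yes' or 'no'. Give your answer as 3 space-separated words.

Stream 1: decodes cleanly. VALID
Stream 2: error at byte offset 10. INVALID
Stream 3: error at byte offset 3. INVALID

Answer: yes no no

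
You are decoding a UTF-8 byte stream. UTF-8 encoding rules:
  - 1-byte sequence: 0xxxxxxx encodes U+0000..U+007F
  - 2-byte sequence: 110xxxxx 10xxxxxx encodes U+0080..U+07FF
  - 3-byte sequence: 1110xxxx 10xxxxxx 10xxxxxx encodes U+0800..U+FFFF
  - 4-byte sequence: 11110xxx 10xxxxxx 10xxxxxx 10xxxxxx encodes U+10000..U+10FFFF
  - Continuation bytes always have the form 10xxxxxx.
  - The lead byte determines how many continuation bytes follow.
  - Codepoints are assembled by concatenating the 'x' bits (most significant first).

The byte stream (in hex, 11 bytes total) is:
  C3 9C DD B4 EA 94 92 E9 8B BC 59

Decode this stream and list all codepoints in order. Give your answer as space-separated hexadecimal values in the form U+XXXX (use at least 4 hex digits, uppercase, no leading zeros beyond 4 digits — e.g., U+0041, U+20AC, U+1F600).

Answer: U+00DC U+0774 U+A512 U+92FC U+0059

Derivation:
Byte[0]=C3: 2-byte lead, need 1 cont bytes. acc=0x3
Byte[1]=9C: continuation. acc=(acc<<6)|0x1C=0xDC
Completed: cp=U+00DC (starts at byte 0)
Byte[2]=DD: 2-byte lead, need 1 cont bytes. acc=0x1D
Byte[3]=B4: continuation. acc=(acc<<6)|0x34=0x774
Completed: cp=U+0774 (starts at byte 2)
Byte[4]=EA: 3-byte lead, need 2 cont bytes. acc=0xA
Byte[5]=94: continuation. acc=(acc<<6)|0x14=0x294
Byte[6]=92: continuation. acc=(acc<<6)|0x12=0xA512
Completed: cp=U+A512 (starts at byte 4)
Byte[7]=E9: 3-byte lead, need 2 cont bytes. acc=0x9
Byte[8]=8B: continuation. acc=(acc<<6)|0x0B=0x24B
Byte[9]=BC: continuation. acc=(acc<<6)|0x3C=0x92FC
Completed: cp=U+92FC (starts at byte 7)
Byte[10]=59: 1-byte ASCII. cp=U+0059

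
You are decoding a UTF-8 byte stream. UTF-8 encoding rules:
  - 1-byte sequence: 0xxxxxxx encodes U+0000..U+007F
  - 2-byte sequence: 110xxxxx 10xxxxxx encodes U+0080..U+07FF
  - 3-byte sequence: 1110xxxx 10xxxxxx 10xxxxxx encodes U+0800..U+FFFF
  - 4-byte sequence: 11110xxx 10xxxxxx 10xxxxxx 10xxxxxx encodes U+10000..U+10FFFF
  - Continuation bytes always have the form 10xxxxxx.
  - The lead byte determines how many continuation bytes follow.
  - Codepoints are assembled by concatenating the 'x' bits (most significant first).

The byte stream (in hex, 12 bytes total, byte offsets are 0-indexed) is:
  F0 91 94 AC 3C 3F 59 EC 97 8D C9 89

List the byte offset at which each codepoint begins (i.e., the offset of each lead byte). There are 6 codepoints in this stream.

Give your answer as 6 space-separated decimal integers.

Byte[0]=F0: 4-byte lead, need 3 cont bytes. acc=0x0
Byte[1]=91: continuation. acc=(acc<<6)|0x11=0x11
Byte[2]=94: continuation. acc=(acc<<6)|0x14=0x454
Byte[3]=AC: continuation. acc=(acc<<6)|0x2C=0x1152C
Completed: cp=U+1152C (starts at byte 0)
Byte[4]=3C: 1-byte ASCII. cp=U+003C
Byte[5]=3F: 1-byte ASCII. cp=U+003F
Byte[6]=59: 1-byte ASCII. cp=U+0059
Byte[7]=EC: 3-byte lead, need 2 cont bytes. acc=0xC
Byte[8]=97: continuation. acc=(acc<<6)|0x17=0x317
Byte[9]=8D: continuation. acc=(acc<<6)|0x0D=0xC5CD
Completed: cp=U+C5CD (starts at byte 7)
Byte[10]=C9: 2-byte lead, need 1 cont bytes. acc=0x9
Byte[11]=89: continuation. acc=(acc<<6)|0x09=0x249
Completed: cp=U+0249 (starts at byte 10)

Answer: 0 4 5 6 7 10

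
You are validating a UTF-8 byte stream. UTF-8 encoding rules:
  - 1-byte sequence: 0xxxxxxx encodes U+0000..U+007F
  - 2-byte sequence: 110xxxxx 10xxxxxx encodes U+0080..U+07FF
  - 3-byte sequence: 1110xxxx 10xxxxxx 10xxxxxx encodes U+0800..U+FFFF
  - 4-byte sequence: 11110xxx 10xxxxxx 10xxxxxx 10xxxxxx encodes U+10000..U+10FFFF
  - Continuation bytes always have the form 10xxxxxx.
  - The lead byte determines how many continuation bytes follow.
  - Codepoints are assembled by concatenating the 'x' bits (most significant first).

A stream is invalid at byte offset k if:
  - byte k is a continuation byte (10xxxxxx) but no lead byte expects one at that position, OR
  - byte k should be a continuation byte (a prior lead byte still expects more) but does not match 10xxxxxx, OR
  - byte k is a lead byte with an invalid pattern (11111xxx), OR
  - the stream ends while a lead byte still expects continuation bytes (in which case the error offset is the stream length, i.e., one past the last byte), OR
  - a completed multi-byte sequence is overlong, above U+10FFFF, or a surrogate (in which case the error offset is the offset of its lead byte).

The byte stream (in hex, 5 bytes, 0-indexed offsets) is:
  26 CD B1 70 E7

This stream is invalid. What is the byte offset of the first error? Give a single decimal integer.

Answer: 5

Derivation:
Byte[0]=26: 1-byte ASCII. cp=U+0026
Byte[1]=CD: 2-byte lead, need 1 cont bytes. acc=0xD
Byte[2]=B1: continuation. acc=(acc<<6)|0x31=0x371
Completed: cp=U+0371 (starts at byte 1)
Byte[3]=70: 1-byte ASCII. cp=U+0070
Byte[4]=E7: 3-byte lead, need 2 cont bytes. acc=0x7
Byte[5]: stream ended, expected continuation. INVALID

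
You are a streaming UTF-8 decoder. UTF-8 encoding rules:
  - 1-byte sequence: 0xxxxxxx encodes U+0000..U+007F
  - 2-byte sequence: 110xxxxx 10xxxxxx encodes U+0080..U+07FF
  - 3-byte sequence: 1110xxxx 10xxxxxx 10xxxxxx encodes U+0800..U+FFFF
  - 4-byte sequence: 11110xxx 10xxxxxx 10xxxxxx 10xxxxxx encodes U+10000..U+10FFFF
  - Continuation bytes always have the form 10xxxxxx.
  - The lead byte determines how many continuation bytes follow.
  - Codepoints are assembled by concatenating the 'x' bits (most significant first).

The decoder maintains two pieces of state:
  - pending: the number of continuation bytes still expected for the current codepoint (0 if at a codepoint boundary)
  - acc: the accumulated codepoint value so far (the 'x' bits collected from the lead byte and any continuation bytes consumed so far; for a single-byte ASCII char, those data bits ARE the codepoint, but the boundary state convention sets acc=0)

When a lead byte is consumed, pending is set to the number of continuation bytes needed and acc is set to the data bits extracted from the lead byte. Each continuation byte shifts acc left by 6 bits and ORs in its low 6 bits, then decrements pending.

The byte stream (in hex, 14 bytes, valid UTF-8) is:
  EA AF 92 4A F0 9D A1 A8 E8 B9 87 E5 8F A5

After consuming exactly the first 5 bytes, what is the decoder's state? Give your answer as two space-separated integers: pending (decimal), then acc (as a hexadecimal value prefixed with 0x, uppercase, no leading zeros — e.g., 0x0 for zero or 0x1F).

Byte[0]=EA: 3-byte lead. pending=2, acc=0xA
Byte[1]=AF: continuation. acc=(acc<<6)|0x2F=0x2AF, pending=1
Byte[2]=92: continuation. acc=(acc<<6)|0x12=0xABD2, pending=0
Byte[3]=4A: 1-byte. pending=0, acc=0x0
Byte[4]=F0: 4-byte lead. pending=3, acc=0x0

Answer: 3 0x0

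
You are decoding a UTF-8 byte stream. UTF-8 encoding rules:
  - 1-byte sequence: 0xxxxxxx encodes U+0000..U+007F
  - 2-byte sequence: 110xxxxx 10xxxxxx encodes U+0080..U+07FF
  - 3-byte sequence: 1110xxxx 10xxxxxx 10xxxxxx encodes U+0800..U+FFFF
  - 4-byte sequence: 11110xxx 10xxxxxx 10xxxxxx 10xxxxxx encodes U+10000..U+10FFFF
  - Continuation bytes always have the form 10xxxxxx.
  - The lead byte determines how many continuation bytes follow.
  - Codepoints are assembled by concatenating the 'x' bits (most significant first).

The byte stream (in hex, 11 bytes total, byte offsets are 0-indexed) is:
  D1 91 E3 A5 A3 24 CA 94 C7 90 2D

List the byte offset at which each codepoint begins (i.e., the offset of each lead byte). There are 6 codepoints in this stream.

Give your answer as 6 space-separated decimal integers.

Byte[0]=D1: 2-byte lead, need 1 cont bytes. acc=0x11
Byte[1]=91: continuation. acc=(acc<<6)|0x11=0x451
Completed: cp=U+0451 (starts at byte 0)
Byte[2]=E3: 3-byte lead, need 2 cont bytes. acc=0x3
Byte[3]=A5: continuation. acc=(acc<<6)|0x25=0xE5
Byte[4]=A3: continuation. acc=(acc<<6)|0x23=0x3963
Completed: cp=U+3963 (starts at byte 2)
Byte[5]=24: 1-byte ASCII. cp=U+0024
Byte[6]=CA: 2-byte lead, need 1 cont bytes. acc=0xA
Byte[7]=94: continuation. acc=(acc<<6)|0x14=0x294
Completed: cp=U+0294 (starts at byte 6)
Byte[8]=C7: 2-byte lead, need 1 cont bytes. acc=0x7
Byte[9]=90: continuation. acc=(acc<<6)|0x10=0x1D0
Completed: cp=U+01D0 (starts at byte 8)
Byte[10]=2D: 1-byte ASCII. cp=U+002D

Answer: 0 2 5 6 8 10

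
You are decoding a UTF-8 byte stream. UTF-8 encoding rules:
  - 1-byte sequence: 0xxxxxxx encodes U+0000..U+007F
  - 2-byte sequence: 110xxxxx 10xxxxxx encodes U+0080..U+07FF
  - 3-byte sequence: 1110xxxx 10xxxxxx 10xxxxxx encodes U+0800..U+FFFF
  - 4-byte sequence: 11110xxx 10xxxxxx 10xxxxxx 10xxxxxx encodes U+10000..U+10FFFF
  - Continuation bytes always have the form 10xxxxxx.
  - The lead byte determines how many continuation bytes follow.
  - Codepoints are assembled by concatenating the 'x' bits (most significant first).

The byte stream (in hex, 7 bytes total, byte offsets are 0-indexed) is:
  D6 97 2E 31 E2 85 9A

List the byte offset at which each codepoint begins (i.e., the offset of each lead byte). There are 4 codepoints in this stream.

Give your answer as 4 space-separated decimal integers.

Byte[0]=D6: 2-byte lead, need 1 cont bytes. acc=0x16
Byte[1]=97: continuation. acc=(acc<<6)|0x17=0x597
Completed: cp=U+0597 (starts at byte 0)
Byte[2]=2E: 1-byte ASCII. cp=U+002E
Byte[3]=31: 1-byte ASCII. cp=U+0031
Byte[4]=E2: 3-byte lead, need 2 cont bytes. acc=0x2
Byte[5]=85: continuation. acc=(acc<<6)|0x05=0x85
Byte[6]=9A: continuation. acc=(acc<<6)|0x1A=0x215A
Completed: cp=U+215A (starts at byte 4)

Answer: 0 2 3 4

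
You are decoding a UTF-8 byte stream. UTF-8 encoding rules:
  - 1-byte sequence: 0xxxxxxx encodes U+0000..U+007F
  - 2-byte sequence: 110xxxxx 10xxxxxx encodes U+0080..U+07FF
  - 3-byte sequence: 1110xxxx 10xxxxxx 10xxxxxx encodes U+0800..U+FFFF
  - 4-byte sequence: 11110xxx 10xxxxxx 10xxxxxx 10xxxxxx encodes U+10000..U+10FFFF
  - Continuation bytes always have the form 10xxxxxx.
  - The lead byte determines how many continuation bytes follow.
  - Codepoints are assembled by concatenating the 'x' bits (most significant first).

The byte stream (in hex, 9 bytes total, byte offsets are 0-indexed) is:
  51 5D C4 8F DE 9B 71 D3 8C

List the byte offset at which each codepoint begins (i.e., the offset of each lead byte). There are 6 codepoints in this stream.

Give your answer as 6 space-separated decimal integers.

Byte[0]=51: 1-byte ASCII. cp=U+0051
Byte[1]=5D: 1-byte ASCII. cp=U+005D
Byte[2]=C4: 2-byte lead, need 1 cont bytes. acc=0x4
Byte[3]=8F: continuation. acc=(acc<<6)|0x0F=0x10F
Completed: cp=U+010F (starts at byte 2)
Byte[4]=DE: 2-byte lead, need 1 cont bytes. acc=0x1E
Byte[5]=9B: continuation. acc=(acc<<6)|0x1B=0x79B
Completed: cp=U+079B (starts at byte 4)
Byte[6]=71: 1-byte ASCII. cp=U+0071
Byte[7]=D3: 2-byte lead, need 1 cont bytes. acc=0x13
Byte[8]=8C: continuation. acc=(acc<<6)|0x0C=0x4CC
Completed: cp=U+04CC (starts at byte 7)

Answer: 0 1 2 4 6 7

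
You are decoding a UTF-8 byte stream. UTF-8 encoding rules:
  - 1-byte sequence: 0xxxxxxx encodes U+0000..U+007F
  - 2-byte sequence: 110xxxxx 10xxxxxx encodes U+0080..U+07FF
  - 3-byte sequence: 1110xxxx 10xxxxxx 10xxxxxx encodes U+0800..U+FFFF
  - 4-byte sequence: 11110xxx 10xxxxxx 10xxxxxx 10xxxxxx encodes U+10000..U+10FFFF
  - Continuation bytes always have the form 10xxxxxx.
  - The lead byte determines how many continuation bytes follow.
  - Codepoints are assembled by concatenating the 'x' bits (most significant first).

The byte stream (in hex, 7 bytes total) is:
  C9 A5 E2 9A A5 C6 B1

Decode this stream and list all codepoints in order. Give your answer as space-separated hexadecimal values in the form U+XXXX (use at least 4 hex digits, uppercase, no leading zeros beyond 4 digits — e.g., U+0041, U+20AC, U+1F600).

Answer: U+0265 U+26A5 U+01B1

Derivation:
Byte[0]=C9: 2-byte lead, need 1 cont bytes. acc=0x9
Byte[1]=A5: continuation. acc=(acc<<6)|0x25=0x265
Completed: cp=U+0265 (starts at byte 0)
Byte[2]=E2: 3-byte lead, need 2 cont bytes. acc=0x2
Byte[3]=9A: continuation. acc=(acc<<6)|0x1A=0x9A
Byte[4]=A5: continuation. acc=(acc<<6)|0x25=0x26A5
Completed: cp=U+26A5 (starts at byte 2)
Byte[5]=C6: 2-byte lead, need 1 cont bytes. acc=0x6
Byte[6]=B1: continuation. acc=(acc<<6)|0x31=0x1B1
Completed: cp=U+01B1 (starts at byte 5)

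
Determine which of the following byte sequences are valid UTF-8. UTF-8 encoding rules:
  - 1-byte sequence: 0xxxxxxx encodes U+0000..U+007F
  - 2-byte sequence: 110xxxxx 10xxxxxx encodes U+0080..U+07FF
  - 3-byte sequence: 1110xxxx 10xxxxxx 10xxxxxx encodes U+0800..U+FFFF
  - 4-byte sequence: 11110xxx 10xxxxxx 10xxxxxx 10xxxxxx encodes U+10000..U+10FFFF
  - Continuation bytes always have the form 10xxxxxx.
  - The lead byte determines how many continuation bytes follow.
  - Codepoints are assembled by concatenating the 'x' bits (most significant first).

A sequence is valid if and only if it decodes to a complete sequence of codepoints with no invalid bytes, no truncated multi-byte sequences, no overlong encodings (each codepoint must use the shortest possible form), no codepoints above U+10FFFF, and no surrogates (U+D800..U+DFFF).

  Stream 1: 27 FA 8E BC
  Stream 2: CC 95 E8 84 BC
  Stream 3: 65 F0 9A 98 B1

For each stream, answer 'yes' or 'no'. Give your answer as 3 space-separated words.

Answer: no yes yes

Derivation:
Stream 1: error at byte offset 1. INVALID
Stream 2: decodes cleanly. VALID
Stream 3: decodes cleanly. VALID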